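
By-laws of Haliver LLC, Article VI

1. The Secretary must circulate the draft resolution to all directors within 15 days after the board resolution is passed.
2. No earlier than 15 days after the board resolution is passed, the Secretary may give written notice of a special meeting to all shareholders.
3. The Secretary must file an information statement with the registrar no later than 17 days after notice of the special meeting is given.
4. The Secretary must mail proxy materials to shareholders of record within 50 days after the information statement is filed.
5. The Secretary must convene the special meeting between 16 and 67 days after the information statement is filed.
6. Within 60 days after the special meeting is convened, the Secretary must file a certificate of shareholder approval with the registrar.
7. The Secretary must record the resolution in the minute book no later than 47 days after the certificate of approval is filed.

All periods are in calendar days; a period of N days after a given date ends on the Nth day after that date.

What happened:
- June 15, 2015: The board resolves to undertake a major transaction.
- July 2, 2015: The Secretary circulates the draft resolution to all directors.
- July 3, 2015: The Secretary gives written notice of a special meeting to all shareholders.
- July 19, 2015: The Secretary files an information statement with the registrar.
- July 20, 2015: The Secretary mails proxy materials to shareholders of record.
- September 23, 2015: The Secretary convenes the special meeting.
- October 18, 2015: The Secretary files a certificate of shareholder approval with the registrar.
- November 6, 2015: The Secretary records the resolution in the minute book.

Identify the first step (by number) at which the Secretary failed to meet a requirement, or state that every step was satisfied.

Step 1: 15 days after June 15, 2015 (when the board resolution is passed) is June 30, 2015; July 2, 2015 misses that deadline by 2 days.
That is the first point of non-compliance.

Step 1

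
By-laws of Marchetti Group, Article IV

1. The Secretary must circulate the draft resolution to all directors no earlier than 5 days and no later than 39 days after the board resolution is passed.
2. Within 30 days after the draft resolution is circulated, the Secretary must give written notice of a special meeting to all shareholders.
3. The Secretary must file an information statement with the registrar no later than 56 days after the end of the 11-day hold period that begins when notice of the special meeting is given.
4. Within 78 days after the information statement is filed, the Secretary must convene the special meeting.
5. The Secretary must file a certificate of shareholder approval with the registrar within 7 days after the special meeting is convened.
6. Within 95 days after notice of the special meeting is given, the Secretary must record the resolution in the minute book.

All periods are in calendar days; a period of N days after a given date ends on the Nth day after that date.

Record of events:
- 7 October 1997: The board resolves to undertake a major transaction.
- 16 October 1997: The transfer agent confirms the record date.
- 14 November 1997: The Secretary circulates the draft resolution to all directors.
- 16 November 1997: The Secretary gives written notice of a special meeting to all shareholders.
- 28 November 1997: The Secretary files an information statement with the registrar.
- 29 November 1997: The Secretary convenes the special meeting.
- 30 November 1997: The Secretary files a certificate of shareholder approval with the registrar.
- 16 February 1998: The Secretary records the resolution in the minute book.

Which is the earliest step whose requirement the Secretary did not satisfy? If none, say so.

(1) the permitted window runs from 7 October 1997 + 5 = 12 October 1997 to 7 October 1997 + 39 = 15 November 1997; done 14 November 1997, which is between those dates.
(2) due by 14 November 1997 + 30 days = 14 December 1997; completed 16 November 1997, before the deadline.
(3) due by 27 November 1997 + 56 days = 22 January 1998; completed 28 November 1997, before the deadline.
(4) due by 28 November 1997 + 78 days = 14 February 1998; 29 November 1997 is within that limit.
(5) due by 29 November 1997 + 7 days = 6 December 1997; done 30 November 1997 — timely.
(6) due by 16 November 1997 + 95 days = 19 February 1998; 16 February 1998 is within that limit.

None — every step was satisfied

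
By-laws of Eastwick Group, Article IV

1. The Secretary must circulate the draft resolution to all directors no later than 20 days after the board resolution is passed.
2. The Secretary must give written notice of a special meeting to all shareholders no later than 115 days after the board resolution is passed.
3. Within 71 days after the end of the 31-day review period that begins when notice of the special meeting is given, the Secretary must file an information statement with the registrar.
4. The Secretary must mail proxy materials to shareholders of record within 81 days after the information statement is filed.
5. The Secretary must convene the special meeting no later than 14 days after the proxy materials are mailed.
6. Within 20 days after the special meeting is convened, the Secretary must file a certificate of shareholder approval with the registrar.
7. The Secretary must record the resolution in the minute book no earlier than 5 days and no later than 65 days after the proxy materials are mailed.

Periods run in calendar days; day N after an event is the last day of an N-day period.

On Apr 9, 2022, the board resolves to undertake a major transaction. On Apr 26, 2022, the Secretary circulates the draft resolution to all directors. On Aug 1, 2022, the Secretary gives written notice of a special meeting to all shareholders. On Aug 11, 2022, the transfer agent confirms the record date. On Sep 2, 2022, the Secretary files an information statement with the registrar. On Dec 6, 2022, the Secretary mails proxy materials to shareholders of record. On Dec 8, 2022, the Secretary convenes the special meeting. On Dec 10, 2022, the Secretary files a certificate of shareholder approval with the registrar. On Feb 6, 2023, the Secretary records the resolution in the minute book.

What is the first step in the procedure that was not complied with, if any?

Step 4

(1) due by Apr 9, 2022 + 20 days = Apr 29, 2022; completed Apr 26, 2022, before the deadline.
(2) due by Apr 9, 2022 + 115 days = Aug 2, 2022; done Aug 1, 2022 — timely.
(3) due by Sep 1, 2022 + 71 days = Nov 11, 2022; completed Sep 2, 2022, before the deadline.
(4) due by Sep 2, 2022 + 81 days = Nov 22, 2022; not done until Dec 6, 2022, 14 days after the deadline.
That is the first point of non-compliance.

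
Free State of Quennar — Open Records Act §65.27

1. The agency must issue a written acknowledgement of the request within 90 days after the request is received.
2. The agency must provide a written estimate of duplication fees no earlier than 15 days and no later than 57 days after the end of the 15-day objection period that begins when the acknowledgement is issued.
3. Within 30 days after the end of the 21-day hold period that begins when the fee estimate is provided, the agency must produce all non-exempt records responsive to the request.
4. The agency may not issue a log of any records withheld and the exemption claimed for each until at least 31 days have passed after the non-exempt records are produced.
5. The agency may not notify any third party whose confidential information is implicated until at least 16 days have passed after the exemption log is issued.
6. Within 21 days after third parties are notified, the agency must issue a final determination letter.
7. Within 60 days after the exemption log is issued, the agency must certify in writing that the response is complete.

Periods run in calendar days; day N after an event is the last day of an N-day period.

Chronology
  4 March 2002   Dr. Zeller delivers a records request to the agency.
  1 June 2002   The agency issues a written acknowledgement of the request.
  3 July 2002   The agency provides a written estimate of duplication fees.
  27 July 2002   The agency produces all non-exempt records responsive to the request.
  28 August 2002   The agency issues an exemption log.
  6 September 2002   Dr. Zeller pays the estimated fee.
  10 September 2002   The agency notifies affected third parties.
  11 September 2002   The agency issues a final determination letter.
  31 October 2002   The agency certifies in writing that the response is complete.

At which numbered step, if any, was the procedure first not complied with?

Step 5

Step 1: 90 days after 4 March 2002 (when the request is received) is 2 June 2002; 1 June 2002 is within that limit.
Step 2: the window is 15–57 days after 16 June 2002 (end of the 15-day objection period, which began when the acknowledgement is issued on 1 June 2002), so 1 July 2002 through 12 August 2002; 3 July 2002 falls inside that range.
Step 3: 30 days after 24 July 2002 (end of the 21-day hold period, which began when the fee estimate is provided on 3 July 2002) is 23 August 2002; 27 July 2002 is within that limit.
Step 4: the earliest permitted date is 31 days after 27 July 2002 (when the non-exempt records are produced), i.e. 27 August 2002; 28 August 2002 is on or after that date.
Step 5: the earliest permitted date is 16 days after 28 August 2002 (when the exemption log is issued), i.e. 13 September 2002; acted on 10 September 2002, 3 days prematurely.
The procedure was therefore not followed at step 5.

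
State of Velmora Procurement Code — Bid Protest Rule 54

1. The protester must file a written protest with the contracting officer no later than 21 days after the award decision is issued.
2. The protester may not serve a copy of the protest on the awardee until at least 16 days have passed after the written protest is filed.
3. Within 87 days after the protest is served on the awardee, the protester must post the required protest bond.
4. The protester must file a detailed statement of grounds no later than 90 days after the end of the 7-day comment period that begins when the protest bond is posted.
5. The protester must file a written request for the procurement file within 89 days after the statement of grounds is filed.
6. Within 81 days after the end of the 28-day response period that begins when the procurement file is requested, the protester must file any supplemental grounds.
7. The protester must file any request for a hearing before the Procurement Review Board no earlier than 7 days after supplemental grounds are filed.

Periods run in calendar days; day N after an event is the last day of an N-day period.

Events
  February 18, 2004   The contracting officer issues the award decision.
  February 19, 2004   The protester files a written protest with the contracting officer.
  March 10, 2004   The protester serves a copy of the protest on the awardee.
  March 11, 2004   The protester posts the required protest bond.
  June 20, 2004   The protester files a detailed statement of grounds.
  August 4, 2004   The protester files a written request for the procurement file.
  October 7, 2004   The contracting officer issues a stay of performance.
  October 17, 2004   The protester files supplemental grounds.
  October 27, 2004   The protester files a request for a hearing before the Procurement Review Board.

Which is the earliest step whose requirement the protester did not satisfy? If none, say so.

Step 4

Step 1: 21 days after February 18, 2004 (when the award decision is issued) is March 10, 2004; completed February 19, 2004, before the deadline.
Step 2: the earliest permitted date is 16 days after February 19, 2004 (when the written protest is filed), i.e. March 6, 2004; done March 10, 2004, after the minimum wait.
Step 3: 87 days after March 10, 2004 (when the protest is served on the awardee) is June 5, 2004; completed March 11, 2004, before the deadline.
Step 4: 90 days after March 18, 2004 (end of the 7-day comment period, which began when the protest bond is posted on March 11, 2004) is June 16, 2004; June 20, 2004 misses that deadline by 4 days.
Later steps need not be reached.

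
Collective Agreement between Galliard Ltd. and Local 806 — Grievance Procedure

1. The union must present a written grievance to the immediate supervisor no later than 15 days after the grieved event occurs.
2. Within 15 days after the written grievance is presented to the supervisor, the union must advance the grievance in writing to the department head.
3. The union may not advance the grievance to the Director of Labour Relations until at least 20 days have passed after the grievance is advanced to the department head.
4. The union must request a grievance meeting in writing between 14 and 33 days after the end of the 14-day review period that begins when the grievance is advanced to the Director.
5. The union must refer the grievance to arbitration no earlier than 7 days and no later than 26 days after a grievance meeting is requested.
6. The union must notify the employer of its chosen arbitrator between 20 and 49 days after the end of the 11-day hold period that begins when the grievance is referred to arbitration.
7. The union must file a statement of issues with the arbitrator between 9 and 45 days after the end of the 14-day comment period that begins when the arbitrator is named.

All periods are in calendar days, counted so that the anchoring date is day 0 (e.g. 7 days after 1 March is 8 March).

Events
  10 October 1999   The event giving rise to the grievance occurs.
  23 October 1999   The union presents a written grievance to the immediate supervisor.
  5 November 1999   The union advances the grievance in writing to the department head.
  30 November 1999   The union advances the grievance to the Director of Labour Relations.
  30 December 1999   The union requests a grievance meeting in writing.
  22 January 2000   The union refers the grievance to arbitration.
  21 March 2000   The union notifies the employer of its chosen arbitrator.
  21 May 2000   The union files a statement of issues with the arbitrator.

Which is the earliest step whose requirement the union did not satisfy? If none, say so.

Step 7

(1) due by 10 October 1999 + 15 days = 25 October 1999; completed 23 October 1999, before the deadline.
(2) due by 23 October 1999 + 15 days = 7 November 1999; completed 5 November 1999, before the deadline.
(3) permitted from 5 November 1999 + 20 days = 25 November 1999 onward; done 30 November 1999, after the minimum wait.
(4) the permitted window runs from 14 December 1999 + 14 = 28 December 1999 to 14 December 1999 + 33 = 16 January 2000; 30 December 1999 falls inside that range.
(5) the permitted window runs from 30 December 1999 + 7 = 6 January 2000 to 30 December 1999 + 26 = 25 January 2000; done 22 January 2000 — within the window.
(6) the permitted window runs from 2 February 2000 + 20 = 22 February 2000 to 2 February 2000 + 49 = 22 March 2000; 21 March 2000 falls inside that range.
(7) the permitted window runs from 4 April 2000 + 9 = 13 April 2000 to 4 April 2000 + 45 = 19 May 2000; done 21 May 2000 — 2 days after the window closed.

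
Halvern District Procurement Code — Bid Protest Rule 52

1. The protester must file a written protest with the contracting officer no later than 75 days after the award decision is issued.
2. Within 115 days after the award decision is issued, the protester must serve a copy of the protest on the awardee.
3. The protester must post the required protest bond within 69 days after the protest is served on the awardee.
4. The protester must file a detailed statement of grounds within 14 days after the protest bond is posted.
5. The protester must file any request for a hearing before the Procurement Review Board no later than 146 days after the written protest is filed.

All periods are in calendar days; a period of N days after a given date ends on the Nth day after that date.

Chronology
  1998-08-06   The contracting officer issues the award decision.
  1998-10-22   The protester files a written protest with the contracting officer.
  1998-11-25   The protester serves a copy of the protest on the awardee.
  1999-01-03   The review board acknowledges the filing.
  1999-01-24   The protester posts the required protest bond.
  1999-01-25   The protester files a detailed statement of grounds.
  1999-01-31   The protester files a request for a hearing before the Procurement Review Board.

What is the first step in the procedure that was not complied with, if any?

Step 1 — counting 75 days from 1998-08-06 (when the award decision is issued) gives a deadline of 1998-10-20; not done until 1998-10-22, 2 days after the deadline.
The procedure was therefore not followed at step 1.

Step 1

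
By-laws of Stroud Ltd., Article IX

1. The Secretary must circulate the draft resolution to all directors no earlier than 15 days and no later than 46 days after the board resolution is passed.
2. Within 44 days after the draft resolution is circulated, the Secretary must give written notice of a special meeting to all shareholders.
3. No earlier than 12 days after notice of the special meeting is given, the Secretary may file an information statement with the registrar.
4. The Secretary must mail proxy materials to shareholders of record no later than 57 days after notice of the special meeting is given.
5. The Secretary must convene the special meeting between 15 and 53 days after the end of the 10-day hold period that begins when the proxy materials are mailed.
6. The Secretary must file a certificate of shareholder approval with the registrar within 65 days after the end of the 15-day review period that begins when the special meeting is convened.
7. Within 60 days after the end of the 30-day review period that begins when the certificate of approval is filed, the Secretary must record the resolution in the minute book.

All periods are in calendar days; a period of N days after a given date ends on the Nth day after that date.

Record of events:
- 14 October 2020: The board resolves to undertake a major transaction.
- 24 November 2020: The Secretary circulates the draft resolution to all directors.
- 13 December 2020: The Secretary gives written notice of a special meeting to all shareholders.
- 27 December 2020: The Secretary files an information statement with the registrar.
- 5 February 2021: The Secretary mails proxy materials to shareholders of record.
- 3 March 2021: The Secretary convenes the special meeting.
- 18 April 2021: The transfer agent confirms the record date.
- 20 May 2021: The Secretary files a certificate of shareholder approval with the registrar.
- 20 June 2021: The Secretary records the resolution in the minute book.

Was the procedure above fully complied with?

Yes

(1) the permitted window runs from 14 October 2020 + 15 = 29 October 2020 to 14 October 2020 + 46 = 29 November 2020; done 24 November 2020, which is between those dates.
(2) due by 24 November 2020 + 44 days = 7 January 2021; 13 December 2020 is within that limit.
(3) permitted from 13 December 2020 + 12 days = 25 December 2020 onward; done 27 December 2020, after the minimum wait.
(4) due by 13 December 2020 + 57 days = 8 February 2021; completed 5 February 2021, before the deadline.
(5) the permitted window runs from 15 February 2021 + 15 = 2 March 2021 to 15 February 2021 + 53 = 9 April 2021; done 3 March 2021 — within the window.
(6) due by 18 March 2021 + 65 days = 22 May 2021; completed 20 May 2021, before the deadline.
(7) due by 19 June 2021 + 60 days = 18 August 2021; 20 June 2021 is within that limit.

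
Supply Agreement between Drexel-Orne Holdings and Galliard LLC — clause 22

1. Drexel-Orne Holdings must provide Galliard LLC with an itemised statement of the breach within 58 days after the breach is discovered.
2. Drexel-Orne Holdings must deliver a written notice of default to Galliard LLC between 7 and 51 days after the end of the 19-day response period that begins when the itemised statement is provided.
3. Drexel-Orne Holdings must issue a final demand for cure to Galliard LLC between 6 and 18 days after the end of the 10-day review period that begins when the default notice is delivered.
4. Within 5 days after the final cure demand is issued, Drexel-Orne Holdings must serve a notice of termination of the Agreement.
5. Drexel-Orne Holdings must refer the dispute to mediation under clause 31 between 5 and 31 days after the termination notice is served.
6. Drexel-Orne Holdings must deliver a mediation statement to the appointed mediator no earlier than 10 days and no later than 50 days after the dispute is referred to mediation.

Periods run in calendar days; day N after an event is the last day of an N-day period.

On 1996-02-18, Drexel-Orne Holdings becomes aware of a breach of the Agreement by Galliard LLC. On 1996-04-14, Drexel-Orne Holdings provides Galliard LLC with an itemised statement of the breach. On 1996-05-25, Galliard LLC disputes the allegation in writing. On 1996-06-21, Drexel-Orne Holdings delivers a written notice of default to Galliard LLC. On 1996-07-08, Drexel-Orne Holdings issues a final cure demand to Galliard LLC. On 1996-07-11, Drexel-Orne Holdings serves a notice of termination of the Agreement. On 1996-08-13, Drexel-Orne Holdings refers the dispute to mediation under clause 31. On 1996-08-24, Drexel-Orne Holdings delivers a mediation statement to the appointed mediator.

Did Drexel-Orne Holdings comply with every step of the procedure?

No

Step 1 — counting 58 days from 1996-02-18 (when the breach is discovered) gives a deadline of 1996-04-16; completed 1996-04-14, before the deadline.
Step 2 — 7 and 51 days from 1996-05-03 (end of the 19-day response period, which began when the itemised statement is provided on 1996-04-14) are 1996-05-10 and 1996-06-23 respectively; 1996-06-21 falls inside that range.
Step 3 — 6 and 18 days from 1996-07-01 (end of the 10-day review period, which began when the default notice is delivered on 1996-06-21) are 1996-07-07 and 1996-07-19 respectively; done 1996-07-08, which is between those dates.
Step 4 — counting 5 days from 1996-07-08 (when the final cure demand is issued) gives a deadline of 1996-07-13; completed 1996-07-11, before the deadline.
Step 5 — 5 and 31 days from 1996-07-11 (when the termination notice is served) are 1996-07-16 and 1996-08-11 respectively; done 1996-08-13 — 2 days after the window closed.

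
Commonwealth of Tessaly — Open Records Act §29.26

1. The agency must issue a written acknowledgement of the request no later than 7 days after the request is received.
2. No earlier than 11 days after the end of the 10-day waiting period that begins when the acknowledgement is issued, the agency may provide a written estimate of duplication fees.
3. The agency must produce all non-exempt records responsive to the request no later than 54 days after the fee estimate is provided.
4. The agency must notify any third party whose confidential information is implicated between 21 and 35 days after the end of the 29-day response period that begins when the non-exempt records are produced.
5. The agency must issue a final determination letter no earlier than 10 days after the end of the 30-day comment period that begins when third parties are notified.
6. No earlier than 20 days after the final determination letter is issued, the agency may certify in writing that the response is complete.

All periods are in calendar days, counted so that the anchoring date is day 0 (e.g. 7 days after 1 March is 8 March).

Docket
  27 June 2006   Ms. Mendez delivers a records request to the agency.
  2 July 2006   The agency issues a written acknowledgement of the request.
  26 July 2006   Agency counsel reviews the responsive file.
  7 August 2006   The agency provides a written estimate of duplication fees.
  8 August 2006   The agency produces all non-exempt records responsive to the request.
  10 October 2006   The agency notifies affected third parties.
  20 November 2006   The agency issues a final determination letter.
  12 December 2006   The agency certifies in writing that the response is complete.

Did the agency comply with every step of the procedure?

Step 1: 7 days after 27 June 2006 (when the request is received) is 4 July 2006; completed 2 July 2006, before the deadline.
Step 2: the earliest permitted date is 11 days after 12 July 2006 (end of the 10-day waiting period, which began when the acknowledgement is issued on 2 July 2006), i.e. 23 July 2006; done 7 August 2006 — permitted.
Step 3: 54 days after 7 August 2006 (when the fee estimate is provided) is 30 September 2006; 8 August 2006 is within that limit.
Step 4: the window is 21–35 days after 6 September 2006 (end of the 29-day response period, which began when the non-exempt records are produced on 8 August 2006), so 27 September 2006 through 11 October 2006; done 10 October 2006 — within the window.
Step 5: the earliest permitted date is 10 days after 9 November 2006 (end of the 30-day comment period, which began when third parties are notified on 10 October 2006), i.e. 19 November 2006; done 20 November 2006, after the minimum wait.
Step 6: the earliest permitted date is 20 days after 20 November 2006 (when the final determination letter is issued), i.e. 10 December 2006; done 12 December 2006, after the minimum wait.

Yes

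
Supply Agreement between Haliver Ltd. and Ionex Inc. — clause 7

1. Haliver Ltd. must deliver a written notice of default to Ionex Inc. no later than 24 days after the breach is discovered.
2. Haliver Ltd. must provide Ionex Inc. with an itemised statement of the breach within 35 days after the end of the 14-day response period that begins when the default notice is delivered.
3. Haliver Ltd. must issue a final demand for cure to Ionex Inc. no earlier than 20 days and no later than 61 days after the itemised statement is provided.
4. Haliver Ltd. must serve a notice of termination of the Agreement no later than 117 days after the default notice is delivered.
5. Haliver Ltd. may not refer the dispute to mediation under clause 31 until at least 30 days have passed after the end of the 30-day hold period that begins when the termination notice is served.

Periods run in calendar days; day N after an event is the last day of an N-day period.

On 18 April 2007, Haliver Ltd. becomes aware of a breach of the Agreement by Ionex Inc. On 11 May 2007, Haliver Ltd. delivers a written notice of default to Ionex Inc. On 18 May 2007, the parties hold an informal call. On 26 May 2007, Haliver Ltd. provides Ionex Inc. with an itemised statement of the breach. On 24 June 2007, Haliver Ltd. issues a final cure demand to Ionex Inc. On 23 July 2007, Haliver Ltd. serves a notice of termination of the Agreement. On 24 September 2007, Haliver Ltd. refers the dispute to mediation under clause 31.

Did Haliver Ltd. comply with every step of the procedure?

Step 1: 24 days after 18 April 2007 (when the breach is discovered) is 12 May 2007; 11 May 2007 is within that limit.
Step 2: 35 days after 25 May 2007 (end of the 14-day response period, which began when the default notice is delivered on 11 May 2007) is 29 June 2007; done 26 May 2007 — timely.
Step 3: the window is 20–61 days after 26 May 2007 (when the itemised statement is provided), so 15 June 2007 through 26 July 2007; done 24 June 2007 — within the window.
Step 4: 117 days after 11 May 2007 (when the default notice is delivered) is 5 September 2007; 23 July 2007 is within that limit.
Step 5: the earliest permitted date is 30 days after 22 August 2007 (end of the 30-day hold period, which began when the termination notice is served on 23 July 2007), i.e. 21 September 2007; done 24 September 2007, after the minimum wait.

Yes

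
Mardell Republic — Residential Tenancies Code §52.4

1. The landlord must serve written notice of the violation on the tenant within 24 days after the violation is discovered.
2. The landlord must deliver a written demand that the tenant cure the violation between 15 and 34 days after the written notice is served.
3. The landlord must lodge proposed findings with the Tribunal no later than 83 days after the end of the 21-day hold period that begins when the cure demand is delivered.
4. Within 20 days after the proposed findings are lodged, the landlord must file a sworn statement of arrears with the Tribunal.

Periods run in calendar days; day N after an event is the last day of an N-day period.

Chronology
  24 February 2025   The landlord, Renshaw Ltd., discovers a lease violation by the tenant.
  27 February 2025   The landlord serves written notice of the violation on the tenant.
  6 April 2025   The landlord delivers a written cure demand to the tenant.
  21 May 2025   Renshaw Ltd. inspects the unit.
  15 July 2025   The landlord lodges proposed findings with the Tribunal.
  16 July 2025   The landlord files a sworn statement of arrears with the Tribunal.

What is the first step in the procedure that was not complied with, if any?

Step 2

Step 1: 24 days after 24 February 2025 (when the violation is discovered) is 20 March 2025; completed 27 February 2025, before the deadline.
Step 2: the window is 15–34 days after 27 February 2025 (when the written notice is served), so 14 March 2025 through 2 April 2025; 6 April 2025 is 4 days past the end of the window.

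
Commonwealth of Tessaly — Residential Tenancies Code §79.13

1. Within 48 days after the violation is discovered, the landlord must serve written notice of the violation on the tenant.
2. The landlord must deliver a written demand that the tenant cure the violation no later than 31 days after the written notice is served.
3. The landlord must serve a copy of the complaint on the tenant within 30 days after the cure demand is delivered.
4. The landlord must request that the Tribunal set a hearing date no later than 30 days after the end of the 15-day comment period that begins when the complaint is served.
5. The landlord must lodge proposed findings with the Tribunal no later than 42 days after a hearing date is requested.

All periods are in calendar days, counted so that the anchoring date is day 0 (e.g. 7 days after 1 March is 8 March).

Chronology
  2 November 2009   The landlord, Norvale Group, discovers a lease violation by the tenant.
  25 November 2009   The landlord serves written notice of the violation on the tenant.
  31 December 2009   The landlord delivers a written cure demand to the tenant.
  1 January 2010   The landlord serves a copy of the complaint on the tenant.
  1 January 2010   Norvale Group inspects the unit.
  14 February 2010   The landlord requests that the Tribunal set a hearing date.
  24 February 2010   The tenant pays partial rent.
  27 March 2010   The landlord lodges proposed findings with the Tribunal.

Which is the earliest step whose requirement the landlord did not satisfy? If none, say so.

Step 2

Step 1 — counting 48 days from 2 November 2009 (when the violation is discovered) gives a deadline of 20 December 2009; completed 25 November 2009, before the deadline.
Step 2 — counting 31 days from 25 November 2009 (when the written notice is served) gives a deadline of 26 December 2009; not done until 31 December 2009, 5 days after the deadline.
That is the first point of non-compliance.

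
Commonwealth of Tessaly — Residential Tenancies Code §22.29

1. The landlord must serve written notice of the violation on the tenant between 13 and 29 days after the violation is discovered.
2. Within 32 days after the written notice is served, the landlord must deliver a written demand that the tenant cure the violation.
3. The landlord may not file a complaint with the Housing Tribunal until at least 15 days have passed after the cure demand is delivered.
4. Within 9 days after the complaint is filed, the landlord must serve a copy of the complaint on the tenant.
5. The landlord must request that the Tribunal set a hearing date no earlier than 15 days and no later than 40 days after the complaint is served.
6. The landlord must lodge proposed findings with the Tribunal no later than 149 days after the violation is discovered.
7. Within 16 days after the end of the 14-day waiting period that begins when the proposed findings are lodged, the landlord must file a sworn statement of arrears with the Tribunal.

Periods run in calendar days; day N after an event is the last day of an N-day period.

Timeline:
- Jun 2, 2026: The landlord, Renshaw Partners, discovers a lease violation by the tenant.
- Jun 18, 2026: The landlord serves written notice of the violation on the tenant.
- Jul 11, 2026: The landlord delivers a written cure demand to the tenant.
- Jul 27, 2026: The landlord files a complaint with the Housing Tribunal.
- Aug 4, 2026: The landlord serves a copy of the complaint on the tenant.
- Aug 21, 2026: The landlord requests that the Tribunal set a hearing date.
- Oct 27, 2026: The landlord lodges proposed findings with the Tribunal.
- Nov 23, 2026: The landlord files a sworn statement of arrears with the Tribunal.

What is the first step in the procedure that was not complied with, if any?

Step 1: the window is 13–29 days after Jun 2, 2026 (when the violation is discovered), so Jun 15, 2026 through Jul 1, 2026; done Jun 18, 2026, which is between those dates.
Step 2: 32 days after Jun 18, 2026 (when the written notice is served) is Jul 20, 2026; done Jul 11, 2026 — timely.
Step 3: the earliest permitted date is 15 days after Jul 11, 2026 (when the cure demand is delivered), i.e. Jul 26, 2026; done Jul 27, 2026 — permitted.
Step 4: 9 days after Jul 27, 2026 (when the complaint is filed) is Aug 5, 2026; completed Aug 4, 2026, before the deadline.
Step 5: the window is 15–40 days after Aug 4, 2026 (when the complaint is served), so Aug 19, 2026 through Sep 13, 2026; done Aug 21, 2026, which is between those dates.
Step 6: 149 days after Jun 2, 2026 (when the violation is discovered) is Oct 29, 2026; completed Oct 27, 2026, before the deadline.
Step 7: 16 days after Nov 10, 2026 (end of the 14-day waiting period, which began when the proposed findings are lodged on Oct 27, 2026) is Nov 26, 2026; completed Nov 23, 2026, before the deadline.

None — every step was satisfied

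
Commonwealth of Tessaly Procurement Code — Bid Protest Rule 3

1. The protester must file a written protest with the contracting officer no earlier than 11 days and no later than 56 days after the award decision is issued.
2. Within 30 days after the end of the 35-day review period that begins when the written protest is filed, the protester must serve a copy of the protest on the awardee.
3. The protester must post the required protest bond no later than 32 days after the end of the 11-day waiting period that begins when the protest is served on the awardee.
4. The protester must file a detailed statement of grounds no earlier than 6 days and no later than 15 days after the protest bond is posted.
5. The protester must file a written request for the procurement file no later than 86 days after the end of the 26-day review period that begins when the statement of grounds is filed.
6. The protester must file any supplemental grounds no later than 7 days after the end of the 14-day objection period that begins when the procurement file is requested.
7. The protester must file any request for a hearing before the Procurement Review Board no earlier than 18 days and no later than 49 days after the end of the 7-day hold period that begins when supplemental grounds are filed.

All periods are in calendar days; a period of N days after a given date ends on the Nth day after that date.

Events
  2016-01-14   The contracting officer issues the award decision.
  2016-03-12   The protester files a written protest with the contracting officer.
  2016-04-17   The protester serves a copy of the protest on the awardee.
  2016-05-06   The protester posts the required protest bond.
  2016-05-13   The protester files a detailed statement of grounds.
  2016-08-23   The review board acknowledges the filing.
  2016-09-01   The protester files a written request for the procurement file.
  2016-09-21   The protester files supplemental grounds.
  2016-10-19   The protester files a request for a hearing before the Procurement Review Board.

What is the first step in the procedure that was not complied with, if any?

Step 1

Step 1 — 11 and 56 days from 2016-01-14 (when the award decision is issued) are 2016-01-25 and 2016-03-10 respectively; done 2016-03-12 — 2 days after the window closed.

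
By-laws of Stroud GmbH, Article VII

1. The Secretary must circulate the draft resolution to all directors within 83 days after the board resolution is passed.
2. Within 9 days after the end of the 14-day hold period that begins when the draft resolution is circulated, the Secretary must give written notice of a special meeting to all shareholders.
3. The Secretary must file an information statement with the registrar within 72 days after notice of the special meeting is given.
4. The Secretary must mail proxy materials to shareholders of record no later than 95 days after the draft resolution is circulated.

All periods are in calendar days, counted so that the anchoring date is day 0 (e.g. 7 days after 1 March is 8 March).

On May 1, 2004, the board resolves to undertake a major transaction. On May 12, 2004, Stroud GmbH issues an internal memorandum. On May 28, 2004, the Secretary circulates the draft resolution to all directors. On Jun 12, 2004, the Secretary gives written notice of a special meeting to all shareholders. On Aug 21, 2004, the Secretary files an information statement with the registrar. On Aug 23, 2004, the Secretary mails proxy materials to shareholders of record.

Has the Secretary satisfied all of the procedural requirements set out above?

Yes

Step 1: 83 days after May 1, 2004 (when the board resolution is passed) is Jul 23, 2004; completed May 28, 2004, before the deadline.
Step 2: 9 days after Jun 11, 2004 (end of the 14-day hold period, which began when the draft resolution is circulated on May 28, 2004) is Jun 20, 2004; completed Jun 12, 2004, before the deadline.
Step 3: 72 days after Jun 12, 2004 (when notice of the special meeting is given) is Aug 23, 2004; done Aug 21, 2004 — timely.
Step 4: 95 days after May 28, 2004 (when the draft resolution is circulated) is Aug 31, 2004; done Aug 23, 2004 — timely.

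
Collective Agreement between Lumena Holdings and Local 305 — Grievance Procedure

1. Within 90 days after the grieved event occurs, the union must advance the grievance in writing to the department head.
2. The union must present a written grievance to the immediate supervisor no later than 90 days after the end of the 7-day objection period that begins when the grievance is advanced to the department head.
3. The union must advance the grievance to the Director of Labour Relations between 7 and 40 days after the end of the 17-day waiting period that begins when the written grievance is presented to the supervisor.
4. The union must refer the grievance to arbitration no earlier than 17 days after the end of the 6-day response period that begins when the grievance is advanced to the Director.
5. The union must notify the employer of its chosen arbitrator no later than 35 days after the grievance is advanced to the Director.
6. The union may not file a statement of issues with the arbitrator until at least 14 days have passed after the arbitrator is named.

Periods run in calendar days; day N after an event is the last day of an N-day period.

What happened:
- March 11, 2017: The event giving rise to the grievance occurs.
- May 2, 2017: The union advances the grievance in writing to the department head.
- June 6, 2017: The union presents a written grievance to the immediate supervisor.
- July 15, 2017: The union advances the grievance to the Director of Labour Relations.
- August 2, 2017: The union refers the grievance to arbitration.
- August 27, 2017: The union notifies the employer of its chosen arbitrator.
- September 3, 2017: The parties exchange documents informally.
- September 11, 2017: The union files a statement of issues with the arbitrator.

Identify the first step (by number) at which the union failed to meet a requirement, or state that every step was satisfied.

(1) due by March 11, 2017 + 90 days = June 9, 2017; done May 2, 2017 — timely.
(2) due by May 9, 2017 + 90 days = August 7, 2017; June 6, 2017 is within that limit.
(3) the permitted window runs from June 23, 2017 + 7 = June 30, 2017 to June 23, 2017 + 40 = August 2, 2017; done July 15, 2017, which is between those dates.
(4) permitted from July 21, 2017 + 17 days = August 7, 2017 onward; August 2, 2017 is 5 days before the earliest permitted date.

Step 4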